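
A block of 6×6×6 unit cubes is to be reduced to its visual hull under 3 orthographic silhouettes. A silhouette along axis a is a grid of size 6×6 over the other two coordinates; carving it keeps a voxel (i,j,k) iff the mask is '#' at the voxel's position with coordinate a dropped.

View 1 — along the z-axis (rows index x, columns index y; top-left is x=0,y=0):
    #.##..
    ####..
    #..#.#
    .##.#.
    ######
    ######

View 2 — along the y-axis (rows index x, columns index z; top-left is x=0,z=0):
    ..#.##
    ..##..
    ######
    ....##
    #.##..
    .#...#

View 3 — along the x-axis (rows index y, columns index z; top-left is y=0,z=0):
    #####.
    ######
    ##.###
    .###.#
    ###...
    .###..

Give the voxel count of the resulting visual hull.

start: 6×6×6 = 216 voxels
carve view 1 (along z, XY-mask fill 25/36): 150 voxels remain
carve view 2 (along y, XZ-mask fill 18/36): 71 voxels remain
carve view 3 (along x, YZ-mask fill 26/36): 52 voxels remain

|visual hull| = 52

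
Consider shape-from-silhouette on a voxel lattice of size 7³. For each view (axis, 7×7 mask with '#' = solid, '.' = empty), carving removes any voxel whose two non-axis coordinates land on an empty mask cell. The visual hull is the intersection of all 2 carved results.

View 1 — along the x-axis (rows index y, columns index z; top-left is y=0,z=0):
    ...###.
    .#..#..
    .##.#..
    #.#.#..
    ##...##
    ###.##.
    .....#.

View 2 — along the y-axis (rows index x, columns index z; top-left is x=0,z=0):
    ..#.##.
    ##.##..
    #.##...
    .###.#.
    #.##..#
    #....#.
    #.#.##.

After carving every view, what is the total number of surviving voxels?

full grid |V| = 343
[1] x-view keeps 21 columns → grid now 147
[2] y-view keeps 24 columns → grid now 74

remaining voxels: 74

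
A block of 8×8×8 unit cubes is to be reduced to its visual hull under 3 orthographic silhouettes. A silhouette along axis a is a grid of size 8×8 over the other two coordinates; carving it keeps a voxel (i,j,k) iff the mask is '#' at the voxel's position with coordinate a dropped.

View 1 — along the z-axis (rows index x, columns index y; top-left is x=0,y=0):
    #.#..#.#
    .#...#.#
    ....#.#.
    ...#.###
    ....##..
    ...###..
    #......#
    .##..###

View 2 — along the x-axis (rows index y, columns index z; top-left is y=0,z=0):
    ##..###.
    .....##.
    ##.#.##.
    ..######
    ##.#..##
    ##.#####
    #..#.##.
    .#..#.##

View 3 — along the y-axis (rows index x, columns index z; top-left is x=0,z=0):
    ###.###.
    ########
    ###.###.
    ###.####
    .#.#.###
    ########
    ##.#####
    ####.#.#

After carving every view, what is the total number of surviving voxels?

105 voxels

initial block: 8^3 = 512
step 1: project along z, AND mask (25/64) → |grid| = 200
step 2: project along x, AND mask (38/64) → |grid| = 125
step 3: project along y, AND mask (53/64) → |grid| = 105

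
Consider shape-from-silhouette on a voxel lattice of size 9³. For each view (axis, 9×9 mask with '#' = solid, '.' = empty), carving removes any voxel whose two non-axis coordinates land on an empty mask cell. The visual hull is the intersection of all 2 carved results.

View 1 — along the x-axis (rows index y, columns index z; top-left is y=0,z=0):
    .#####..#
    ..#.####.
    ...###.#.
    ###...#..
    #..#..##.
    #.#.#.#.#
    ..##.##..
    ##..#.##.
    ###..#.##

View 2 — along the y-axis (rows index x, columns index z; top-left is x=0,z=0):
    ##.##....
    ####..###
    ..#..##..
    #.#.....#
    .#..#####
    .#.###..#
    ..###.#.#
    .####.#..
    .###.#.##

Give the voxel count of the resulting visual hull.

start: 9×9×9 = 729 voxels
V1 x: intersect with YZ mask (43 set) -- 387 left
V2 y: intersect with XZ mask (44 set) -- 207 left

|visual hull| = 207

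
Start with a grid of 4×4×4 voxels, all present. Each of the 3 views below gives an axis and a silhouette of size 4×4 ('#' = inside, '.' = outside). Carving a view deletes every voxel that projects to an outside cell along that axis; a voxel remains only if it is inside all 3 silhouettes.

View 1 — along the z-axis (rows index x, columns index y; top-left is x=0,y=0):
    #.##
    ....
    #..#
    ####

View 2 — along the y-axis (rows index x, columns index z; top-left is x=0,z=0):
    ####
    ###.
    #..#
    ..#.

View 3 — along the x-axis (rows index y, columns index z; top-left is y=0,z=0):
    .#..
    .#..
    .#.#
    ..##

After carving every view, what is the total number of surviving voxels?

before carving: 64 voxels (4×4×4)
carve view 1 (along z, XY-mask fill 9/16): 36 voxels remain
carve view 2 (along y, XZ-mask fill 10/16): 20 voxels remain
carve view 3 (along x, YZ-mask fill 6/16): 7 voxels remain

|visual hull| = 7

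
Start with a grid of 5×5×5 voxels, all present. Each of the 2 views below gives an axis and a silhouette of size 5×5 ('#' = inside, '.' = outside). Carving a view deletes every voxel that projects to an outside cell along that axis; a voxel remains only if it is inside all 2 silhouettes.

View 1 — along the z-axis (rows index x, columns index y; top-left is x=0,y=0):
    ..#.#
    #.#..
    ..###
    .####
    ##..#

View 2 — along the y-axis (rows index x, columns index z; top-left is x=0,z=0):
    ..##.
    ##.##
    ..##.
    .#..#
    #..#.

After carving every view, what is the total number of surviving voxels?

before carving: 125 voxels (5×5×5)
carve view 1 (along z, XY-mask fill 14/25): 70 voxels remain
carve view 2 (along y, XZ-mask fill 12/25): 32 voxels remain

32 voxels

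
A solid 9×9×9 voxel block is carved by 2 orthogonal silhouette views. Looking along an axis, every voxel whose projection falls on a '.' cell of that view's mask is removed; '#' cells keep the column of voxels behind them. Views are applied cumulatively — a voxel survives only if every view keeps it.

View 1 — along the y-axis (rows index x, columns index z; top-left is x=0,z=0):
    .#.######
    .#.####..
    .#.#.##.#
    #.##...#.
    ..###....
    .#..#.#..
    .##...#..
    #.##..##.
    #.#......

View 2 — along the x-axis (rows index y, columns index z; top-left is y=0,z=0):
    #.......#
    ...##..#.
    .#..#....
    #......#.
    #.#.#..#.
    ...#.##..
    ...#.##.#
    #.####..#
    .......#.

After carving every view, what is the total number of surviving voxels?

initial block: 9^3 = 729
[1] y-view keeps 37 columns → grid now 333
[2] x-view keeps 27 columns → grid now 106

106 voxels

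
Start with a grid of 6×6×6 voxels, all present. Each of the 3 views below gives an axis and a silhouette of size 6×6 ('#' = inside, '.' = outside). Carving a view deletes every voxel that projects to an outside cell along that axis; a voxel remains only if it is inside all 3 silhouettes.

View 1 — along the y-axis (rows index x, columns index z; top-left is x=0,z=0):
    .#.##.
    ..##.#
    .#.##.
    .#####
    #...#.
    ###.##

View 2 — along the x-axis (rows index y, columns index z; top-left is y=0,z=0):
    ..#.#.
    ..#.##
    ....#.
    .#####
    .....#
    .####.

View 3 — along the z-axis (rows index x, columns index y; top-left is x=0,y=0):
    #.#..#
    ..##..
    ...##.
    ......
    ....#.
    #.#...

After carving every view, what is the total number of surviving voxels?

start: 6×6×6 = 216 voxels
step 1: project along y, AND mask (21/36) → |grid| = 126
step 2: project along x, AND mask (16/36) → |grid| = 62
step 3: project along z, AND mask (10/36) → |grid| = 14

voxel count = 14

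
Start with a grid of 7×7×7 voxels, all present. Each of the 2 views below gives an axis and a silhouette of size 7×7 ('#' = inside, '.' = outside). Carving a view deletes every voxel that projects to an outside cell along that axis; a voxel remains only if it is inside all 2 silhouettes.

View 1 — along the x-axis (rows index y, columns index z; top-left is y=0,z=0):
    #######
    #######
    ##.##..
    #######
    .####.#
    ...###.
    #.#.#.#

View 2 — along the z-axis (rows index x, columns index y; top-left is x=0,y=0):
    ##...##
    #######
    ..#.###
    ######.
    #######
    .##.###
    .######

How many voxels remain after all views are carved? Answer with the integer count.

remaining voxels: 197

initial block: 7^3 = 343
carve view 1 (along x, YZ-mask fill 37/49): 259 voxels remain
carve view 2 (along z, XY-mask fill 39/49): 197 voxels remain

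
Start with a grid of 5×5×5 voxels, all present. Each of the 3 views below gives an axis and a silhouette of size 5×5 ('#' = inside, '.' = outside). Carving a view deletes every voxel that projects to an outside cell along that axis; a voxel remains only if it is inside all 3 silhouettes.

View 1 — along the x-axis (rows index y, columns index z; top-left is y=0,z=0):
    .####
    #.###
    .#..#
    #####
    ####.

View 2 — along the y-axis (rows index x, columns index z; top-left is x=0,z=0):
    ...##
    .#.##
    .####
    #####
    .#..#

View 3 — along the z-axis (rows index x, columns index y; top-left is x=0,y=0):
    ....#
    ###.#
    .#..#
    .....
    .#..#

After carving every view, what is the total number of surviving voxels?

initial block: 5^3 = 125
V1 x: intersect with YZ mask (19 set) -- 95 left
V2 y: intersect with XZ mask (16 set) -- 63 left
V3 z: intersect with XY mask (9 set) -- 18 left

voxel count = 18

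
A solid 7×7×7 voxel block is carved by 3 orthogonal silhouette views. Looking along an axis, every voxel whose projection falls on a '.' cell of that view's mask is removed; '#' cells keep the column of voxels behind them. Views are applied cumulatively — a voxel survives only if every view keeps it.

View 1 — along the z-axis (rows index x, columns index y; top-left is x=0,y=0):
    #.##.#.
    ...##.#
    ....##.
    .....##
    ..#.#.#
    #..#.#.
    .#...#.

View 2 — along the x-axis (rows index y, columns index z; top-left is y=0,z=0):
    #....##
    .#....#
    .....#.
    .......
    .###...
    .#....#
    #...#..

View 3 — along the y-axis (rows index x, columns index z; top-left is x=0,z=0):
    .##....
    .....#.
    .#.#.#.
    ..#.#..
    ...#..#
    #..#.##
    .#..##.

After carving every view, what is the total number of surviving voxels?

12 voxels

start: 7×7×7 = 343 voxels
carve view 1 (along z, XY-mask fill 19/49): 133 voxels remain
carve view 2 (along x, YZ-mask fill 13/49): 35 voxels remain
carve view 3 (along y, XZ-mask fill 17/49): 12 voxels remain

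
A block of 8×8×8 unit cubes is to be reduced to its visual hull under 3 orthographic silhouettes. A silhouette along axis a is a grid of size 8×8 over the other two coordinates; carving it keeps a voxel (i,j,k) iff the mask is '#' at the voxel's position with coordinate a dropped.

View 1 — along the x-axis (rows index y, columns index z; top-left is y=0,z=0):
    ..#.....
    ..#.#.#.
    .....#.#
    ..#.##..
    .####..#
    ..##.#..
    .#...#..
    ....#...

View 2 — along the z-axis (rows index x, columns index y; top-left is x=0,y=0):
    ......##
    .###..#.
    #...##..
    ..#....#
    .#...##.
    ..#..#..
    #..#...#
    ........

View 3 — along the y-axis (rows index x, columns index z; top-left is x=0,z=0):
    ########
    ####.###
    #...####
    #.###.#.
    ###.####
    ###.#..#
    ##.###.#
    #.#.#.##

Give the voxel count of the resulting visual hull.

|visual hull| = 27

initial block: 8^3 = 512
step 1: project along x, AND mask (20/64) → |grid| = 160
step 2: project along z, AND mask (19/64) → |grid| = 43
step 3: project along y, AND mask (48/64) → |grid| = 27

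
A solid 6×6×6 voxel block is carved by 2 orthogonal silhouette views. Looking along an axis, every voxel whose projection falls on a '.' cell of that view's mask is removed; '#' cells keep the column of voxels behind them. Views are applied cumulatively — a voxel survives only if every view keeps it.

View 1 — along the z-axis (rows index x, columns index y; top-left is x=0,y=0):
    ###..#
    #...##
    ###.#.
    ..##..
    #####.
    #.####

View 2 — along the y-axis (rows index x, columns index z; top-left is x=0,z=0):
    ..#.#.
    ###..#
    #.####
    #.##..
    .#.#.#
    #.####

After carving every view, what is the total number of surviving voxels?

start: 6×6×6 = 216 voxels
after view 1 [z-axis, 23 of 36 cells solid] → remaining = 138
after view 2 [y-axis, 22 of 36 cells solid] → remaining = 86

voxel count = 86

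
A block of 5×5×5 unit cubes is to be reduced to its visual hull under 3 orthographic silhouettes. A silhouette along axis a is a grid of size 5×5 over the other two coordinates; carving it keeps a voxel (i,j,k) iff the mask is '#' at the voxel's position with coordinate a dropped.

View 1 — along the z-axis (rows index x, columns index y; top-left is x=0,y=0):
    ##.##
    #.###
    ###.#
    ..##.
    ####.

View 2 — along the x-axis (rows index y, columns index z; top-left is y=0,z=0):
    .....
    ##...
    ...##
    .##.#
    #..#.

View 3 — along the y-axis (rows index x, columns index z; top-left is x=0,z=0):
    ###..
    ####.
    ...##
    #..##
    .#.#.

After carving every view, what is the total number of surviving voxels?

initial block: 5^3 = 125
V1 z: intersect with XY mask (18 set) -- 90 left
V2 x: intersect with YZ mask (9 set) -- 32 left
V3 y: intersect with XZ mask (14 set) -- 19 left

|visual hull| = 19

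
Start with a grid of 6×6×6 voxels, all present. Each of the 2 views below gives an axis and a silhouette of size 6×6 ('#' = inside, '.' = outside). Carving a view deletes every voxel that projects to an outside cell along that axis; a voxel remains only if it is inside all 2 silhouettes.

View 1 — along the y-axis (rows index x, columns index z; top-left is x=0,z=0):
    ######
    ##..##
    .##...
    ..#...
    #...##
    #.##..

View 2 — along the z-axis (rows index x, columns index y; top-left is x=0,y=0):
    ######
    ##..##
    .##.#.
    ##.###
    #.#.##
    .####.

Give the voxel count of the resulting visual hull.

initial block: 6^3 = 216
carve view 1 (along y, XZ-mask fill 19/36): 114 voxels remain
carve view 2 (along z, XY-mask fill 26/36): 87 voxels remain

remaining voxels: 87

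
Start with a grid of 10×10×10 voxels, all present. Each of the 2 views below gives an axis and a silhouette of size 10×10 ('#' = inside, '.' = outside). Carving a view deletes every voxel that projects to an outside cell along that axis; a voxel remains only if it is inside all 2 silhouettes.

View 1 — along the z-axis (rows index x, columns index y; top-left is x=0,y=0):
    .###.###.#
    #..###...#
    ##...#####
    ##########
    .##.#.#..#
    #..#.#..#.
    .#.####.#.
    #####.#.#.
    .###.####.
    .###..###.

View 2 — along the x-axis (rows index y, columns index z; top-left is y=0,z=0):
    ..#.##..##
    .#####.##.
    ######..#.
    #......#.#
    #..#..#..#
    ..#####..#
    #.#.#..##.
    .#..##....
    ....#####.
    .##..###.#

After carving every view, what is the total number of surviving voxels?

full grid |V| = 1000
step 1: project along z, AND mask (64/100) → |grid| = 640
step 2: project along x, AND mask (51/100) → |grid| = 329

remaining voxels: 329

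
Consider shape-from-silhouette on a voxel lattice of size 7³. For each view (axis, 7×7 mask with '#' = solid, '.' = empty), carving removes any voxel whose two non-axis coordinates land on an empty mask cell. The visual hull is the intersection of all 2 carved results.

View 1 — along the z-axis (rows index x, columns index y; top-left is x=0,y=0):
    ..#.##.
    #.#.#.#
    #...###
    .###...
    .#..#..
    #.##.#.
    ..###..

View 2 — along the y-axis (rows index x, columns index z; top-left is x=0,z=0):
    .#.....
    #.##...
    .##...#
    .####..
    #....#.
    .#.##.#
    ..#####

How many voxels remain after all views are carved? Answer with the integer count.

74 voxels

initial block: 7^3 = 343
V1 z: intersect with XY mask (23 set) -- 161 left
V2 y: intersect with XZ mask (22 set) -- 74 left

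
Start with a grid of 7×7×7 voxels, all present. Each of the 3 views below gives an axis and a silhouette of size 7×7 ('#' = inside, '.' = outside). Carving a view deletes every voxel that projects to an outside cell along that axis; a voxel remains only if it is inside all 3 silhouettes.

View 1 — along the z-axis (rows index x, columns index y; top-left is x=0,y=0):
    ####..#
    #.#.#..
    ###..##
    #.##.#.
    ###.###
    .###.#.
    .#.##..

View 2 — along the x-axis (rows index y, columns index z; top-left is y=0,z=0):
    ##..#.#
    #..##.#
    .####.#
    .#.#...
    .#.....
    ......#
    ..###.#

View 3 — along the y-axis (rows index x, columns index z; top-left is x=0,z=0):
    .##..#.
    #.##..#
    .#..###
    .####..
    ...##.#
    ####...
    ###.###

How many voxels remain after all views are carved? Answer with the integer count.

before carving: 343 voxels (7×7×7)
[1] z-view keeps 30 columns → grid now 210
[2] x-view keeps 21 columns → grid now 97
[3] y-view keeps 28 columns → grid now 53

|visual hull| = 53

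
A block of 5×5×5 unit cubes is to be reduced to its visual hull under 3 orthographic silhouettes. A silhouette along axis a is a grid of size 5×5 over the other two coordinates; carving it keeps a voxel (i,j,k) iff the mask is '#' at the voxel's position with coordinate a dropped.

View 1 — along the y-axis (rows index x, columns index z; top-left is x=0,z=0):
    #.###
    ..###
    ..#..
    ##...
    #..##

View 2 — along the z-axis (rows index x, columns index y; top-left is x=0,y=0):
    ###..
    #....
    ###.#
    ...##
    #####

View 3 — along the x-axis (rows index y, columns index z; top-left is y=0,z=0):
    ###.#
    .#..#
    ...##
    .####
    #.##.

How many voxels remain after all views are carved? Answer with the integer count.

remaining voxels: 21

start: 5×5×5 = 125 voxels
step 1: project along y, AND mask (13/25) → |grid| = 65
step 2: project along z, AND mask (15/25) → |grid| = 38
step 3: project along x, AND mask (15/25) → |grid| = 21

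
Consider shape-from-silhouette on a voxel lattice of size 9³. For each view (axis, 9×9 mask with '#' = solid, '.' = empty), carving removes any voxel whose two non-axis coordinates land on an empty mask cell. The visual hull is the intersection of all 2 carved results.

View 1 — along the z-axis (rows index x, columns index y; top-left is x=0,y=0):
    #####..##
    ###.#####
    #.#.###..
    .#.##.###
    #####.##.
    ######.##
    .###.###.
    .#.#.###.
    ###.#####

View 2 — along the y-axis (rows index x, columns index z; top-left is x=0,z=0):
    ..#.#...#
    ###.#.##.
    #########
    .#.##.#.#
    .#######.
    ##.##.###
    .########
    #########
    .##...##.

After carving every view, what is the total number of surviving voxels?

voxel count = 374

full grid |V| = 729
after view 1 [z-axis, 60 of 81 cells solid] → remaining = 540
after view 2 [y-axis, 58 of 81 cells solid] → remaining = 374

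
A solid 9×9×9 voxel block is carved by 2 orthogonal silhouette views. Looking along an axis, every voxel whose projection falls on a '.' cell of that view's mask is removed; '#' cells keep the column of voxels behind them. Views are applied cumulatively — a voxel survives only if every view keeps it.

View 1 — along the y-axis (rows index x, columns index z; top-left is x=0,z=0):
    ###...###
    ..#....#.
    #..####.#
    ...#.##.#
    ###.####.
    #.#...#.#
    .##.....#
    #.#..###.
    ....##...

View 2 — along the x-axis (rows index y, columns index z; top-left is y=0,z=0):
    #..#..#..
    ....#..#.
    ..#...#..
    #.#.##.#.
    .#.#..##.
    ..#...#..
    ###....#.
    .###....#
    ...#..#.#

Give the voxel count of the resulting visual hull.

initial block: 9^3 = 729
  1. axis=1 (XZ plane), |mask|=39  ⇒  voxels=351
  2. axis=0 (YZ plane), |mask|=29  ⇒  voxels=129

voxel count = 129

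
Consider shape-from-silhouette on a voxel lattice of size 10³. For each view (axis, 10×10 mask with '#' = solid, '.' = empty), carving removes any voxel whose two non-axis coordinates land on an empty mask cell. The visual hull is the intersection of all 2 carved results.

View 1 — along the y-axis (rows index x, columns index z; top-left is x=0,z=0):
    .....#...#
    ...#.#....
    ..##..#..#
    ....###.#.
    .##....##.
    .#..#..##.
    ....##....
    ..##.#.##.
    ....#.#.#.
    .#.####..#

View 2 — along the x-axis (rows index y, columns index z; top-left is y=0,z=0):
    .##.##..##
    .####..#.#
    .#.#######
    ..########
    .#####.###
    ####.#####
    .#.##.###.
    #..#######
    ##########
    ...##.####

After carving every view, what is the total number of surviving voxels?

start: 10×10×10 = 1000 voxels
after view 1 [y-axis, 36 of 100 cells solid] → remaining = 360
after view 2 [x-axis, 75 of 100 cells solid] → remaining = 289

289 voxels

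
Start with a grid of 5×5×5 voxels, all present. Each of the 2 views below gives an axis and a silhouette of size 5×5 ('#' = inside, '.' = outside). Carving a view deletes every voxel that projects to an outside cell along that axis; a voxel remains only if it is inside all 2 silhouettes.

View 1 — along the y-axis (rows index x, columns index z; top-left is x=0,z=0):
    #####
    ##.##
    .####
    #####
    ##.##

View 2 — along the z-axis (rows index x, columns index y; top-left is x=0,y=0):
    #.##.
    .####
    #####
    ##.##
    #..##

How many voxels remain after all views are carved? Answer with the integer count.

83 voxels

initial block: 5^3 = 125
V1 y: intersect with XZ mask (22 set) -- 110 left
V2 z: intersect with XY mask (19 set) -- 83 left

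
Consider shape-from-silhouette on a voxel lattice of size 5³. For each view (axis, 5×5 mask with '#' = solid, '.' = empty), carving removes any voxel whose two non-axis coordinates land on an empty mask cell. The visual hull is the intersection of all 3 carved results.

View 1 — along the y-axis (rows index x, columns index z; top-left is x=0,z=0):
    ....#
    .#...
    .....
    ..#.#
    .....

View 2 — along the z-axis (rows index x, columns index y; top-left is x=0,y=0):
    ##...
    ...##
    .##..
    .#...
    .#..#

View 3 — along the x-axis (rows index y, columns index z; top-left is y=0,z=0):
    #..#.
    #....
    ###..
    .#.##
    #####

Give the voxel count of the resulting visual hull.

voxel count = 2

initial block: 5^3 = 125
carve view 1 (along y, XZ-mask fill 4/25): 20 voxels remain
carve view 2 (along z, XY-mask fill 9/25): 6 voxels remain
carve view 3 (along x, YZ-mask fill 14/25): 2 voxels remain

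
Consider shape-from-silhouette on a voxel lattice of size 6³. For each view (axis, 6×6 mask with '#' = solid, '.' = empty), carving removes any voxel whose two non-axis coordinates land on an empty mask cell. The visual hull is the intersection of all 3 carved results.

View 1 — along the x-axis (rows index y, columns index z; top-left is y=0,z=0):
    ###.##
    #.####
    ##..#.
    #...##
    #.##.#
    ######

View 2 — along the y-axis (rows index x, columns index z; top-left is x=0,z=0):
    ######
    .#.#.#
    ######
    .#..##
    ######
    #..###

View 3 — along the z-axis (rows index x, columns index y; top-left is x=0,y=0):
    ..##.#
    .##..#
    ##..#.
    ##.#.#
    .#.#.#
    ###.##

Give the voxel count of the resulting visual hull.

voxel count = 72

full grid |V| = 216
  1. axis=0 (YZ plane), |mask|=26  ⇒  voxels=156
  2. axis=1 (XZ plane), |mask|=28  ⇒  voxels=121
  3. axis=2 (XY plane), |mask|=21  ⇒  voxels=72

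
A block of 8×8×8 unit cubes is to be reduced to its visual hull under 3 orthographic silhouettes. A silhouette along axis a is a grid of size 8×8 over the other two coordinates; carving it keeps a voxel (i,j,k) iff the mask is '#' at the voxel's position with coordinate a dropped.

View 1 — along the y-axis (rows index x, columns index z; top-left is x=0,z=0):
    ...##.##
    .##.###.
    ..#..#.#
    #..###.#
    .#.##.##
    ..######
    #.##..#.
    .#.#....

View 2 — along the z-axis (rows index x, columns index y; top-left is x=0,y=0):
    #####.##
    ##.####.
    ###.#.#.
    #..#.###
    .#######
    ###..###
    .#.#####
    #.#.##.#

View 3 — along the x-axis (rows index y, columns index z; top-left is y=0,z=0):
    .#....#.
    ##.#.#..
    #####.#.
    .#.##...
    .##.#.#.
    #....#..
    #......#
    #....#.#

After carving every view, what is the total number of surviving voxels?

remaining voxels: 72

start: 8×8×8 = 512 voxels
  1. axis=1 (XZ plane), |mask|=34  ⇒  voxels=272
  2. axis=2 (XY plane), |mask|=47  ⇒  voxels=203
  3. axis=0 (YZ plane), |mask|=26  ⇒  voxels=72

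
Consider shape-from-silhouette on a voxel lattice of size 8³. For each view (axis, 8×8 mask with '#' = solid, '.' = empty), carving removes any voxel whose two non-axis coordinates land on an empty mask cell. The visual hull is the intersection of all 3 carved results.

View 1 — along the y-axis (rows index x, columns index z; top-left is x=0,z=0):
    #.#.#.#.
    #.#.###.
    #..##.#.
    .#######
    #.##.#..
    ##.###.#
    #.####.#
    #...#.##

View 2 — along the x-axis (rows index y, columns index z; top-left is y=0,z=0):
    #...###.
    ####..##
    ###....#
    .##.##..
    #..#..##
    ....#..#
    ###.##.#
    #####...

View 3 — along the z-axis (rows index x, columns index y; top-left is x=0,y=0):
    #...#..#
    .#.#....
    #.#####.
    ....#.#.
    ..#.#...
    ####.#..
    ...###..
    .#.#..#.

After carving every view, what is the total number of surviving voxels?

67 voxels

initial block: 8^3 = 512
step 1: project along y, AND mask (40/64) → |grid| = 320
step 2: project along x, AND mask (35/64) → |grid| = 177
step 3: project along z, AND mask (26/64) → |grid| = 67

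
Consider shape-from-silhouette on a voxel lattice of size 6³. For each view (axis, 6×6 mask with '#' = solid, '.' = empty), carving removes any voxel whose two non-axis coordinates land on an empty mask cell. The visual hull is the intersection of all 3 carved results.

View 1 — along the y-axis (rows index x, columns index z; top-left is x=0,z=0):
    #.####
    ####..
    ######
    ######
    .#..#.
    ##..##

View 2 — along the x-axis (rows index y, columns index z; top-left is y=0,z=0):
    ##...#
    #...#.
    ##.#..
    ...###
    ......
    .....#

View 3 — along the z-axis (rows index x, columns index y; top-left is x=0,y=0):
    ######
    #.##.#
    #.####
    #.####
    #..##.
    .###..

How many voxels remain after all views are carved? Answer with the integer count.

44 voxels

initial block: 6^3 = 216
carve view 1 (along y, XZ-mask fill 27/36): 162 voxels remain
carve view 2 (along x, YZ-mask fill 12/36): 55 voxels remain
carve view 3 (along z, XY-mask fill 26/36): 44 voxels remain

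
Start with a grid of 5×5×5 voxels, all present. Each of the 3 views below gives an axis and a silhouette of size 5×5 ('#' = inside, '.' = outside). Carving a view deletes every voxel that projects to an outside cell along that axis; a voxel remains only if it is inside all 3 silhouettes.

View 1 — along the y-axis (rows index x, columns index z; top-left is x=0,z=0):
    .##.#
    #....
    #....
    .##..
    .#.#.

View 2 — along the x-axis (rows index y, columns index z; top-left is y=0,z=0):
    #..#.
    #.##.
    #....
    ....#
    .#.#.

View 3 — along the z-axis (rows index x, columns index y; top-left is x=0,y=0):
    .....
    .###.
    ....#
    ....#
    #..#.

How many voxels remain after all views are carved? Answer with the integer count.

voxel count = 4

before carving: 125 voxels (5×5×5)
[1] y-view keeps 9 columns → grid now 45
[2] x-view keeps 9 columns → grid now 15
[3] z-view keeps 7 columns → grid now 4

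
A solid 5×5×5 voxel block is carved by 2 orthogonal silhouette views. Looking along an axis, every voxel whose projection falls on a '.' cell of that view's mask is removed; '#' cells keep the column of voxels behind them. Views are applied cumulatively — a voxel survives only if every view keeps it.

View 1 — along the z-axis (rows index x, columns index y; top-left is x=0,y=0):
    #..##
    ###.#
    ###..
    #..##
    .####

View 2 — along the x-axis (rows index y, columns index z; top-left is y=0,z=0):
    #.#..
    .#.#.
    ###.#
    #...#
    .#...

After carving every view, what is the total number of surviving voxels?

36 voxels

initial block: 5^3 = 125
carve view 1 (along z, XY-mask fill 17/25): 85 voxels remain
carve view 2 (along x, YZ-mask fill 11/25): 36 voxels remain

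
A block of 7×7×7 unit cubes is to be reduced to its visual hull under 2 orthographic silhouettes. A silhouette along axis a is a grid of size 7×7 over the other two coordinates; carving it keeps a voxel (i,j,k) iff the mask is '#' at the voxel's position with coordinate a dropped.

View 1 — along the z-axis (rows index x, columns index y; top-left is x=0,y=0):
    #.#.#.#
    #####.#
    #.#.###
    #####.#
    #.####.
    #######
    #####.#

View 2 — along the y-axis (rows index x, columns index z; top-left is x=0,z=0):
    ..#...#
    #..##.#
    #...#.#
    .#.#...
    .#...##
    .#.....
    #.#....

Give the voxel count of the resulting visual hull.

before carving: 343 voxels (7×7×7)
after view 1 [z-axis, 39 of 49 cells solid] → remaining = 273
after view 2 [y-axis, 17 of 49 cells solid] → remaining = 93

remaining voxels: 93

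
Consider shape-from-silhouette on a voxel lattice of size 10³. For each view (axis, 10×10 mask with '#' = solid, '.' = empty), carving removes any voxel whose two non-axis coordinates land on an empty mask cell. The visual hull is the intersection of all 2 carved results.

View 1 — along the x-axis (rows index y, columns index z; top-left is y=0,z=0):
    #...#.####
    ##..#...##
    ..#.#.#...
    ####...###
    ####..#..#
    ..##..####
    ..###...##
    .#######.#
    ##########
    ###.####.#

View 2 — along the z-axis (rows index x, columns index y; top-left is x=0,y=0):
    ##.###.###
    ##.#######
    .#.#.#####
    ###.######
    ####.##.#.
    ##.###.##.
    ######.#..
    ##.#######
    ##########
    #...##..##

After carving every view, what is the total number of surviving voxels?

before carving: 1000 voxels (10×10×10)
step 1: project along x, AND mask (64/100) → |grid| = 640
step 2: project along z, AND mask (78/100) → |grid| = 515

515 voxels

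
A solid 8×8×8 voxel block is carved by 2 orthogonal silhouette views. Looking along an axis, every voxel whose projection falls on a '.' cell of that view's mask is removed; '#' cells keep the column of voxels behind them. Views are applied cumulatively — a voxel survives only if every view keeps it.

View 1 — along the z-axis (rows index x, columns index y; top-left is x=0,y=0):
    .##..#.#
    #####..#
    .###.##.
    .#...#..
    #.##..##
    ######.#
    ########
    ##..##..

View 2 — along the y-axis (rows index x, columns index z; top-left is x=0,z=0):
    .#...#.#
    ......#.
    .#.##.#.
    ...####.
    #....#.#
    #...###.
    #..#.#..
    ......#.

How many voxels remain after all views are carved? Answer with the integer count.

voxel count = 117

full grid |V| = 512
after view 1 [z-axis, 41 of 64 cells solid] → remaining = 328
after view 2 [y-axis, 23 of 64 cells solid] → remaining = 117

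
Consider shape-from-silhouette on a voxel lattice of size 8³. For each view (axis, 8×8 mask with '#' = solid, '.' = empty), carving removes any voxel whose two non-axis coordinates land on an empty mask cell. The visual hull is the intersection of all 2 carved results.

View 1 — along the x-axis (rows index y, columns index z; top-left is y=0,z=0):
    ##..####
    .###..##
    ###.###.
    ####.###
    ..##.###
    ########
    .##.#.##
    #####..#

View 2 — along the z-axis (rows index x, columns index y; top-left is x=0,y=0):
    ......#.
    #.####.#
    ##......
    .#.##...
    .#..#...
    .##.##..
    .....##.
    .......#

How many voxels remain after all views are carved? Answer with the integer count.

|visual hull| = 124

initial block: 8^3 = 512
step 1: project along x, AND mask (48/64) → |grid| = 384
step 2: project along z, AND mask (21/64) → |grid| = 124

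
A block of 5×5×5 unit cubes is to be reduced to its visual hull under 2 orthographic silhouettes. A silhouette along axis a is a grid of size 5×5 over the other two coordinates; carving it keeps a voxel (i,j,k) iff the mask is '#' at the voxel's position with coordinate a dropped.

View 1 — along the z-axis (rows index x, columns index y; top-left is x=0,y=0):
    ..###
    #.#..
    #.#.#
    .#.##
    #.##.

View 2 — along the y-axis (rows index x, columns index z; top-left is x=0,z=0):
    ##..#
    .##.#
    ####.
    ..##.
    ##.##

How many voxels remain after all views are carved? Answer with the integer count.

|visual hull| = 45

start: 5×5×5 = 125 voxels
  1. axis=2 (XY plane), |mask|=14  ⇒  voxels=70
  2. axis=1 (XZ plane), |mask|=16  ⇒  voxels=45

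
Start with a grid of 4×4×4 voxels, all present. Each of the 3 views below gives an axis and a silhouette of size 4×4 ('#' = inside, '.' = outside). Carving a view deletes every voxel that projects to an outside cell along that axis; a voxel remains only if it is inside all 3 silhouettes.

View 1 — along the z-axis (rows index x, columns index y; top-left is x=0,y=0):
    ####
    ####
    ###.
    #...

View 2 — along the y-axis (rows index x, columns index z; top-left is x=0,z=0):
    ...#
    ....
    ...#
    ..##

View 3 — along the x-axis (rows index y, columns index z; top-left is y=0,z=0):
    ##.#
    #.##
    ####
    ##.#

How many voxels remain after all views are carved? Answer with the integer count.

|visual hull| = 8

before carving: 64 voxels (4×4×4)
[1] z-view keeps 12 columns → grid now 48
[2] y-view keeps 4 columns → grid now 9
[3] x-view keeps 13 columns → grid now 8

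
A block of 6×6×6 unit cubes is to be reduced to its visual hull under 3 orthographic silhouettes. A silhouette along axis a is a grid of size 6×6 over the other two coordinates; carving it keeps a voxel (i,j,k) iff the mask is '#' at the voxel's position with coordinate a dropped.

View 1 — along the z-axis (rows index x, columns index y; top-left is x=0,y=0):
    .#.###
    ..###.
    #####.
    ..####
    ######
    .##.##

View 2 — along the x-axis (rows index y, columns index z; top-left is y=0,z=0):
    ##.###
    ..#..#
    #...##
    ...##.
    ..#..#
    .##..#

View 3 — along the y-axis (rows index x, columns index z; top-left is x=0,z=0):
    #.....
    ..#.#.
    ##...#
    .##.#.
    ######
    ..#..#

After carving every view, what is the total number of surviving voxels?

full grid |V| = 216
carve view 1 (along z, XY-mask fill 26/36): 156 voxels remain
carve view 2 (along x, YZ-mask fill 17/36): 67 voxels remain
carve view 3 (along y, XZ-mask fill 17/36): 39 voxels remain

|visual hull| = 39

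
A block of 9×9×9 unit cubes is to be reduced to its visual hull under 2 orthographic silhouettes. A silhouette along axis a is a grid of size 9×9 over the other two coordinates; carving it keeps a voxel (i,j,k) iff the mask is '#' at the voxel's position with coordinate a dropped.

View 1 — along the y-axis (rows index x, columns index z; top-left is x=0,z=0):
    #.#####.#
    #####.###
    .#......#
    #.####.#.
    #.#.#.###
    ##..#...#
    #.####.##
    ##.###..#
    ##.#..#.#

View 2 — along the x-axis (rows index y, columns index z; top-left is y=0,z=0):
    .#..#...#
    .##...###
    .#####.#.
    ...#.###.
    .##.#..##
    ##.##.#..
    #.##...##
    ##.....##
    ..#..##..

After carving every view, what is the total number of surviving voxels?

223 voxels

before carving: 729 voxels (9×9×9)
step 1: project along y, AND mask (51/81) → |grid| = 459
step 2: project along x, AND mask (40/81) → |grid| = 223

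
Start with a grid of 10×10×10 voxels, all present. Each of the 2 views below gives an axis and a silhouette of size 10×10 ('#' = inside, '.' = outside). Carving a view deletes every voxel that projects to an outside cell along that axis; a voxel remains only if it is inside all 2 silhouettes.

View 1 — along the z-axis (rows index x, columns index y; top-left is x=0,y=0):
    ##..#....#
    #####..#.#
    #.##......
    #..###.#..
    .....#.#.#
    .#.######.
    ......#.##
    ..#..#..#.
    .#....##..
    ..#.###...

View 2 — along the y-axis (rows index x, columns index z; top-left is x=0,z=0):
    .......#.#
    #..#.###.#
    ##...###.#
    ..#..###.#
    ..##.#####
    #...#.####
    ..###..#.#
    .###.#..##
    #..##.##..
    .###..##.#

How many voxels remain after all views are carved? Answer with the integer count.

|visual hull| = 228

before carving: 1000 voxels (10×10×10)
  1. axis=2 (XY plane), |mask|=42  ⇒  voxels=420
  2. axis=1 (XZ plane), |mask|=54  ⇒  voxels=228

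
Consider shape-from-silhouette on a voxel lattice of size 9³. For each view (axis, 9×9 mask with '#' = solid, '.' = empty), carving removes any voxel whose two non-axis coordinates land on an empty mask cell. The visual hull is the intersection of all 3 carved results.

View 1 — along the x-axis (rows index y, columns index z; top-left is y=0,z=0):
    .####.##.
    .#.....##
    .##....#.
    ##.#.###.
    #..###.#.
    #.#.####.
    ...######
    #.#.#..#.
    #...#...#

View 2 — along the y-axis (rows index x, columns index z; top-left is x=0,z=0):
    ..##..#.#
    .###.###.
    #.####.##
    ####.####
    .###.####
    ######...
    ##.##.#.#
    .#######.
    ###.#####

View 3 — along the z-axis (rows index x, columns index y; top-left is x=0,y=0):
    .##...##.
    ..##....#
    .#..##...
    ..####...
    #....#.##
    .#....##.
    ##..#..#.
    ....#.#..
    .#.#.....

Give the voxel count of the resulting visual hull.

voxel count = 91

before carving: 729 voxels (9×9×9)
carve view 1 (along x, YZ-mask fill 42/81): 378 voxels remain
carve view 2 (along y, XZ-mask fill 59/81): 269 voxels remain
carve view 3 (along z, XY-mask fill 29/81): 91 voxels remain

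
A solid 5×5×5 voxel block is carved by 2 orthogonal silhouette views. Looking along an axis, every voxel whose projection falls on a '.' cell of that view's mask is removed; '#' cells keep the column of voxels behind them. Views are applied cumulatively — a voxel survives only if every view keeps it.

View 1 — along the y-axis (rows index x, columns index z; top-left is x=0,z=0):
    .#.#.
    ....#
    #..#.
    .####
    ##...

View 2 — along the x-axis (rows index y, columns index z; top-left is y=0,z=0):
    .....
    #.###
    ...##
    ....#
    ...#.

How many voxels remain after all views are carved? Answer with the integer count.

start: 5×5×5 = 125 voxels
carve view 1 (along y, XZ-mask fill 11/25): 55 voxels remain
carve view 2 (along x, YZ-mask fill 8/25): 18 voxels remain

remaining voxels: 18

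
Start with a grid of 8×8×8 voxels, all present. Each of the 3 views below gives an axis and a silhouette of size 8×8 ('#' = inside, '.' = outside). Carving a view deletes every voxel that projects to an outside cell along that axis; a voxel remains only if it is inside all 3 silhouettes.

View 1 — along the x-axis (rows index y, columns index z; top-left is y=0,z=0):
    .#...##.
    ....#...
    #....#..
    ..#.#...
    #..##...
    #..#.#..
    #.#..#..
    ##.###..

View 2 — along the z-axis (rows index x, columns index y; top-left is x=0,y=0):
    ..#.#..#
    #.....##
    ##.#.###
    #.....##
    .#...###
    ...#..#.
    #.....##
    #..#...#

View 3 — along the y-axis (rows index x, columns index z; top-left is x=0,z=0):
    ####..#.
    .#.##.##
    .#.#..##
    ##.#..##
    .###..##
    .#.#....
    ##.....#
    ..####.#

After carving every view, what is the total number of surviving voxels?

full grid |V| = 512
carve view 1 (along x, YZ-mask fill 22/64): 176 voxels remain
carve view 2 (along z, XY-mask fill 27/64): 87 voxels remain
carve view 3 (along y, XZ-mask fill 34/64): 36 voxels remain

voxel count = 36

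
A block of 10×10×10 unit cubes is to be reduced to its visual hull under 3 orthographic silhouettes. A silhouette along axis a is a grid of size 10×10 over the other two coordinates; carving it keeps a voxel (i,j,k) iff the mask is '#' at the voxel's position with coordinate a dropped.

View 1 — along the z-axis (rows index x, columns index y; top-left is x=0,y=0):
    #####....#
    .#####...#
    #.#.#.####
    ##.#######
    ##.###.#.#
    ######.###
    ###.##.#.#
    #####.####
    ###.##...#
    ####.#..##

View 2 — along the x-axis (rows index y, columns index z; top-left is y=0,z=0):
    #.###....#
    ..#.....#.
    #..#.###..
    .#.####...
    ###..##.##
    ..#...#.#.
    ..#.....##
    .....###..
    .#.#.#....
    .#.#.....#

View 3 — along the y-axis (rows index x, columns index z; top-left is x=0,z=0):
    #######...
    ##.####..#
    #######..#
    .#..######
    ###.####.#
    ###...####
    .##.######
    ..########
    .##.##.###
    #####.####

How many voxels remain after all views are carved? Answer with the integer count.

voxel count = 223

start: 10×10×10 = 1000 voxels
after view 1 [z-axis, 73 of 100 cells solid] → remaining = 730
after view 2 [x-axis, 39 of 100 cells solid] → remaining = 294
after view 3 [y-axis, 76 of 100 cells solid] → remaining = 223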